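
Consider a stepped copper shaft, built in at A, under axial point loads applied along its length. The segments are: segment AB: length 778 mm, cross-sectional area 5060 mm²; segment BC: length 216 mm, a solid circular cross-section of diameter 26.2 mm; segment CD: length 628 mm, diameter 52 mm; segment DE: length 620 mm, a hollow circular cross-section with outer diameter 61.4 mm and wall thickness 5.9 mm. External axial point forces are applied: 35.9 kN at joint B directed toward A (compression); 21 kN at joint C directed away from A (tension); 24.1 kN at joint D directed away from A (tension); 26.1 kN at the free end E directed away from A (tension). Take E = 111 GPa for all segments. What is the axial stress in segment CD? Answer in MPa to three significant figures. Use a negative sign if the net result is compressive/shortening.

23.6 MPa

Internal axial forces (sectioning from the free end, tension +): N_DE = 26.1 kN, N_CD = 50.2 kN, N_BC = 71.2 kN, N_AB = 35.3 kN.
A_CD = 2124 mm².
σ_CD = N_CD/A_CD = 50200/2124 = 23.64 MPa.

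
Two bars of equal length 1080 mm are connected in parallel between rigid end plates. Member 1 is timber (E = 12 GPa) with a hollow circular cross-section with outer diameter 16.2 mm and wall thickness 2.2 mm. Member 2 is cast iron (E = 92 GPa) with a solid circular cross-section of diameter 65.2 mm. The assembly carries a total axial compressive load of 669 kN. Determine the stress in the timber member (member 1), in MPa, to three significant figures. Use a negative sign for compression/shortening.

-26.0 MPa

A_1 = 96.76 mm².
A_2 = 3339 mm².
Equal strain + equilibrium ⇒ each member carries load in proportion to AE: A₁E₁ = 1161000 N, A₂E₂ = 307200000 N, ΣAE = 308300000 N.
σ₁ = P·E₁/ΣAE = -669000·12000/308300000 = -26.04 MPa.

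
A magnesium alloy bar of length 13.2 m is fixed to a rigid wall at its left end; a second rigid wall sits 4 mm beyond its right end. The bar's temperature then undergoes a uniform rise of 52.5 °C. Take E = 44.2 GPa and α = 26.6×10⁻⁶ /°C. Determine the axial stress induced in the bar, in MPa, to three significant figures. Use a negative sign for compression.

-48.3 MPa

Free thermal expansion αLΔT = 26.6e-6 · 13200 · 52.5 = 18.43 mm.
The walls engage after the gap closes; constrained expansion = 18.43 − 4 = 14.43 mm.
The walls impose strain ε = −(14.43)/13200 = -1.0935e-03; σ = Eε = 44200 · -1.0935e-03 = -48.33 MPa.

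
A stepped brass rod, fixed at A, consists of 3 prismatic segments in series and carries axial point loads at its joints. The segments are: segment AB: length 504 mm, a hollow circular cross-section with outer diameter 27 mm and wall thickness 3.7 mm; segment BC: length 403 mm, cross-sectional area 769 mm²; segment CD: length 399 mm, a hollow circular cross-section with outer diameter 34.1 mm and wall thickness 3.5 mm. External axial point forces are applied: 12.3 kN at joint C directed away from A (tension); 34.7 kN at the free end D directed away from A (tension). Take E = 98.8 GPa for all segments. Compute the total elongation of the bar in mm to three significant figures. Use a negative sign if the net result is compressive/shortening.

Internal axial forces (sectioning from the free end, tension +): N_CD = 34.7 kN, N_BC = 47 kN, N_AB = 47 kN.
A_AB = 270.8 mm².
A_CD = 336.5 mm².
δ_AB = 47000·504/(270.8·98800) = 0.8852 mm
δ_BC = 47000·403/(769·98800) = 0.2493 mm
δ_CD = 34700·399/(336.5·98800) = 0.4165 mm
δ = Σδ_i = 1.551 mm.

1.55 mm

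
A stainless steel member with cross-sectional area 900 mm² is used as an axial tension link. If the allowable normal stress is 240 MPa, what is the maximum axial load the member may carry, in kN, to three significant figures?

216 kN

P_max = σ_allow · A = 240 · 900 = 216000 N = 216 kN.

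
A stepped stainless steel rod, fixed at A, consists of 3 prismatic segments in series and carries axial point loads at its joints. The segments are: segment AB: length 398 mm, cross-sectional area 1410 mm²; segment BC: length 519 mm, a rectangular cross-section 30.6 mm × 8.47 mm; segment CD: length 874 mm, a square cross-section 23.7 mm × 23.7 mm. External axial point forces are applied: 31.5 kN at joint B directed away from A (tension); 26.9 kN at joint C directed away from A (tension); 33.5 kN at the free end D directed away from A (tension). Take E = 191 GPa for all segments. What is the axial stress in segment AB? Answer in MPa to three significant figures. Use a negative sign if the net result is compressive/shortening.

65.2 MPa

Internal axial forces (sectioning from the free end, tension +): N_CD = 33.5 kN, N_BC = 60.4 kN, N_AB = 91.9 kN.
σ_AB = N_AB/A_AB = 91900/1410 = 65.18 MPa.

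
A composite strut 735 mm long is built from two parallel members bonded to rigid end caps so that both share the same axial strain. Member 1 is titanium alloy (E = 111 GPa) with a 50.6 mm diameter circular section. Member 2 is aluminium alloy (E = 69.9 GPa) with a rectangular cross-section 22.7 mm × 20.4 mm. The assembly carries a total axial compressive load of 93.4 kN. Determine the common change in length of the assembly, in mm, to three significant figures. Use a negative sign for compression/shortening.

A_1 = 2011 mm².
A_2 = 463.1 mm².
Equal strain + equilibrium ⇒ each member carries load in proportion to AE: A₁E₁ = 223200000 N, A₂E₂ = 32370000 N, ΣAE = 255600000 N.
δ = PL/ΣAE = -93400·735/255600000 = -0.2686 mm.

-0.269 mm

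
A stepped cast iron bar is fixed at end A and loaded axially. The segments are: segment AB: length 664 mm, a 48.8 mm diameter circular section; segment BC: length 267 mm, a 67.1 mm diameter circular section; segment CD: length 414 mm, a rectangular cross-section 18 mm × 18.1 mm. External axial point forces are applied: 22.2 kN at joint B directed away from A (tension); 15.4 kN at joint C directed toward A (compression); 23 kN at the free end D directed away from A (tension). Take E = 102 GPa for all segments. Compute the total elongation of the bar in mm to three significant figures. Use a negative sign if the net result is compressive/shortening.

Internal axial forces (sectioning from the free end, tension +): N_CD = 23 kN, N_BC = 7.6 kN, N_AB = 29.8 kN.
A_AB = 1870 mm².
A_BC = 3536 mm².
A_CD = 325.8 mm².
δ_AB = 29800·664/(1870·102000) = 0.1037 mm
δ_BC = 7600·267/(3536·102000) = 0.005626 mm
δ_CD = 23000·414/(325.8·102000) = 0.2865 mm
δ = Σδ_i = 0.3959 mm.

0.396 mm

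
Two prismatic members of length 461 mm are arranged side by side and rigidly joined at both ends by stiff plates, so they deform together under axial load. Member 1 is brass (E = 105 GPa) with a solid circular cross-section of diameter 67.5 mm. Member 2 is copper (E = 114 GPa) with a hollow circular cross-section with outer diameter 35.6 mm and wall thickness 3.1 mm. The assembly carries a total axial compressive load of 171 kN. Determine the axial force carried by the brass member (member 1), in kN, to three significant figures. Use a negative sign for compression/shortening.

-156 kN

A_1 = 3578 mm².
A_2 = 316.5 mm².
Equal strain + equilibrium ⇒ each member carries load in proportion to AE: A₁E₁ = 375700000 N, A₂E₂ = 36080000 N, ΣAE = 411800000 N.
F₁ = P·A₁E₁/ΣAE = -171000·375700000/411800000 = -156000 N.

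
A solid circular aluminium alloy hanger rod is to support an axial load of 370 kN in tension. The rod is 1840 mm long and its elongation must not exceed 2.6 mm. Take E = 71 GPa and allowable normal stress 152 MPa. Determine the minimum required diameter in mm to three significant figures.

Required area A ≥ P/σ_allow = 370000/152 = 2434 mm².
For a solid circular section, d ≥ √(4A/π) = 55.67 mm.
Elongation limit: A ≥ PL/(Eδ_allow) = 370000·1840/(71000·2.6) = 3688 mm² ⇒ d ≥ 68.52 mm.
The elongation limit governs.

68.5 mm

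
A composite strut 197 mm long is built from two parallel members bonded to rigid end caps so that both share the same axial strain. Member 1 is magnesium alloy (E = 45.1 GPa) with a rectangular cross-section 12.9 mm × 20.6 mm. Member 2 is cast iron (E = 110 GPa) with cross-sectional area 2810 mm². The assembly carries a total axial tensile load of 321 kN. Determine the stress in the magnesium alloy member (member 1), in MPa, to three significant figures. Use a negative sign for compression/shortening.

45.1 MPa

A_1 = 265.7 mm².
Equal strain + equilibrium ⇒ each member carries load in proportion to AE: A₁E₁ = 11980000 N, A₂E₂ = 309100000 N, ΣAE = 321100000 N.
σ₁ = P·E₁/ΣAE = 321000·45100/321100000 = 45.09 MPa.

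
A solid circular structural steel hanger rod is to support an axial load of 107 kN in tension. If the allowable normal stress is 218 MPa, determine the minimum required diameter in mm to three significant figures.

25.0 mm

Required area A ≥ P/σ_allow = 107000/218 = 490.8 mm².
For a solid circular section, d ≥ √(4A/π) = 25 mm.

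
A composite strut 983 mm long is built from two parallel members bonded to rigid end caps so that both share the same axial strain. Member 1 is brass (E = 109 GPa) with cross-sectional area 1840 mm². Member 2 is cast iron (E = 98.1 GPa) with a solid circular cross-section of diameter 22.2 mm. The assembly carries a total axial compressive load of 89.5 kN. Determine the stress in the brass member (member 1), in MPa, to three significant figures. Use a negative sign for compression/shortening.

-40.9 MPa

A_2 = 387.1 mm².
Equal strain + equilibrium ⇒ each member carries load in proportion to AE: A₁E₁ = 200600000 N, A₂E₂ = 37970000 N, ΣAE = 238500000 N.
σ₁ = P·E₁/ΣAE = -89500·109000/238500000 = -40.9 MPa.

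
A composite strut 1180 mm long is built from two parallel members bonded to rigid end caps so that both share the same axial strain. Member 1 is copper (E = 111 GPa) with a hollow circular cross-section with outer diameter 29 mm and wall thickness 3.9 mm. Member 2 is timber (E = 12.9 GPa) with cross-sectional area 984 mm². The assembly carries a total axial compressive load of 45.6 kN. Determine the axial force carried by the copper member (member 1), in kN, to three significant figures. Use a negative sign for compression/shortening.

A_1 = 307.5 mm².
Equal strain + equilibrium ⇒ each member carries load in proportion to AE: A₁E₁ = 34140000 N, A₂E₂ = 12690000 N, ΣAE = 46830000 N.
F₁ = P·A₁E₁/ΣAE = -45600·34140000/46830000 = -33240 N.

-33.2 kN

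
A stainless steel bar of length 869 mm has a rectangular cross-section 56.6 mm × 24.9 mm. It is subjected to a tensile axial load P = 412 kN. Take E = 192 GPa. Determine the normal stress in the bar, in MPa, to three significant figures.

A = 1409 mm².
σ = N/A = 412000/1409 = 292.3 MPa.

292 MPa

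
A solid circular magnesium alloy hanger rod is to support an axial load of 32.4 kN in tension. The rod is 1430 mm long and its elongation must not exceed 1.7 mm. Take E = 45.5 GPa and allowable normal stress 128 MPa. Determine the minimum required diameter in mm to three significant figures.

27.6 mm

Required area A ≥ P/σ_allow = 32400/128 = 253.1 mm².
For a solid circular section, d ≥ √(4A/π) = 17.95 mm.
Elongation limit: A ≥ PL/(Eδ_allow) = 32400·1430/(45500·1.7) = 599 mm² ⇒ d ≥ 27.62 mm.
The elongation limit governs.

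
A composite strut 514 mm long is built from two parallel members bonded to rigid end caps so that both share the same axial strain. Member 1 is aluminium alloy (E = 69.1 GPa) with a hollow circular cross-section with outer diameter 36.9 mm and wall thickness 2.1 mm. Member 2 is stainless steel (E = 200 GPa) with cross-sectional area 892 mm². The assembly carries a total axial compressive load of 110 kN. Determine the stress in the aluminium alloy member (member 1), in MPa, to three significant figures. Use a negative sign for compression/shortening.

-39.1 MPa

A_1 = 229.6 mm².
Equal strain + equilibrium ⇒ each member carries load in proportion to AE: A₁E₁ = 15860000 N, A₂E₂ = 178400000 N, ΣAE = 194300000 N.
σ₁ = P·E₁/ΣAE = -110000·69100/194300000 = -39.13 MPa.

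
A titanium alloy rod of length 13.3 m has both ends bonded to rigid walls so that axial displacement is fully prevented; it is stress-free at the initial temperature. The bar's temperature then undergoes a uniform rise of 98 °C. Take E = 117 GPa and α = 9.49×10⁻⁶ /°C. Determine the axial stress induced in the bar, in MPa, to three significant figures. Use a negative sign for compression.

-109 MPa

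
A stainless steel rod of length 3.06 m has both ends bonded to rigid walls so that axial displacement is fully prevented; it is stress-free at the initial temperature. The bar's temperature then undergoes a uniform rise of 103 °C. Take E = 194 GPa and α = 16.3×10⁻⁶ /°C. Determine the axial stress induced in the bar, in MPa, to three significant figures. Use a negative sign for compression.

-326 MPa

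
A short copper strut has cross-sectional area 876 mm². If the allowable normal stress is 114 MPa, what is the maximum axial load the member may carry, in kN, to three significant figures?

99.9 kN

P_max = σ_allow · A = 114 · 876 = 99860 N = 99.86 kN.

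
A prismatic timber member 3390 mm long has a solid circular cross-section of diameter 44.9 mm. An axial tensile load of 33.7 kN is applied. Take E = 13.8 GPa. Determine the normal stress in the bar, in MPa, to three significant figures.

A = 1583 mm².
σ = N/A = 33700/1583 = 21.28 MPa.

21.3 MPa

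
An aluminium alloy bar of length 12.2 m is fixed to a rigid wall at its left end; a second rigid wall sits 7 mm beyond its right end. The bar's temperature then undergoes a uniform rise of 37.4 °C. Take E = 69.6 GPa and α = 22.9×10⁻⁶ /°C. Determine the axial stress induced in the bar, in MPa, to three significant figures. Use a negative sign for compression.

Free thermal expansion αLΔT = 22.9e-6 · 12200 · 37.4 = 10.45 mm.
The walls engage after the gap closes; constrained expansion = 10.45 − 7 = 3.449 mm.
The walls impose strain ε = −(3.449)/12200 = -2.8269e-04; σ = Eε = 69600 · -2.8269e-04 = -19.68 MPa.

-19.7 MPa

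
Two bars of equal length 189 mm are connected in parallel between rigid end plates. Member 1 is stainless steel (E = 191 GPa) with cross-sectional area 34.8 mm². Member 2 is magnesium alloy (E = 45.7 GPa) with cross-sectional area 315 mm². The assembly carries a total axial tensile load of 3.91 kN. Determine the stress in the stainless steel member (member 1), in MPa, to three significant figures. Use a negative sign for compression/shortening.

Equal strain + equilibrium ⇒ each member carries load in proportion to AE: A₁E₁ = 6647000 N, A₂E₂ = 14400000 N, ΣAE = 21040000 N.
σ₁ = P·E₁/ΣAE = 3910·191000/21040000 = 35.49 MPa.

35.5 MPa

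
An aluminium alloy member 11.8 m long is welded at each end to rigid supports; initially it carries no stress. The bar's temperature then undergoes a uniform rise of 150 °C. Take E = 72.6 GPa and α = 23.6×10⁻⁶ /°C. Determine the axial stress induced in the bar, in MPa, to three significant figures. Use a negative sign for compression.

-257 MPa

Free thermal expansion αLΔT = 23.6e-6 · 11800 · 150 = 41.77 mm.
The walls impose strain ε = −(41.77)/11800 = -3.5400e-03; σ = Eε = 72600 · -3.5400e-03 = -257 MPa.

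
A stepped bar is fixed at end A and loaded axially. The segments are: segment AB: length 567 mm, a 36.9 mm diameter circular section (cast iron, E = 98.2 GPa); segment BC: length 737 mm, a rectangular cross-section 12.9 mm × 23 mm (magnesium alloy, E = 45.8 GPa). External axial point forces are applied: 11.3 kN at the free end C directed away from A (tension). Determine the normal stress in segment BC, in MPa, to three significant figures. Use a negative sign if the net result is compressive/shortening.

38.1 MPa

Internal axial forces (sectioning from the free end, tension +): N_BC = 11.3 kN, N_AB = 11.3 kN.
A_BC = 296.7 mm².
σ_BC = N_BC/A_BC = 11300/296.7 = 38.09 MPa.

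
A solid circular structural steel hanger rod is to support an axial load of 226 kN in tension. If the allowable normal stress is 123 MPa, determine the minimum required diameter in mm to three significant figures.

48.4 mm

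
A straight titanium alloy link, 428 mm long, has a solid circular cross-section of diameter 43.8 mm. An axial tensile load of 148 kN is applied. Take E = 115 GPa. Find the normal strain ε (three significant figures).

A = 1507 mm².
σ = N/A = 98.23 MPa; ε = σ/E = 98.23/115000 = 8.541e-04.

8.54e-04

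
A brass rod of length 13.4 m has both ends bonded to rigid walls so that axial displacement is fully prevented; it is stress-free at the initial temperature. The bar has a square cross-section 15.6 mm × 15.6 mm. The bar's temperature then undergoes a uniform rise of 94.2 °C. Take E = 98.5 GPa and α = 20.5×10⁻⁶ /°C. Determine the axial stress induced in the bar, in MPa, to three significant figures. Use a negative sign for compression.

-190 MPa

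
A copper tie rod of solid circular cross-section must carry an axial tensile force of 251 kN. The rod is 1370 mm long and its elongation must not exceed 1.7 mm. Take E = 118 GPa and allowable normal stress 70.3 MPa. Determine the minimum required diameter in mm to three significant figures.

Required area A ≥ P/σ_allow = 251000/70.3 = 3570 mm².
For a solid circular section, d ≥ √(4A/π) = 67.42 mm.
Elongation limit: A ≥ PL/(Eδ_allow) = 251000·1370/(118000·1.7) = 1714 mm² ⇒ d ≥ 46.72 mm.
The stress limit governs.

67.4 mm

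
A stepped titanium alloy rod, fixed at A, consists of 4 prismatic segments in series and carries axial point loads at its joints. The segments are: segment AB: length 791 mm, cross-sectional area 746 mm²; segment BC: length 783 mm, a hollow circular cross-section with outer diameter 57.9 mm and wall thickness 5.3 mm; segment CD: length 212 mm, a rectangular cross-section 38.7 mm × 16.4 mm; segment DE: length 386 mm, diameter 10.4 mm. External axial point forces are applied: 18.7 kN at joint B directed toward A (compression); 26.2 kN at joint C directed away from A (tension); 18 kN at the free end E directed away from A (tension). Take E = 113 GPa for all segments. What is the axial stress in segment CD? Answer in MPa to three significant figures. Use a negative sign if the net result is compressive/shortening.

Internal axial forces (sectioning from the free end, tension +): N_DE = 18 kN, N_CD = 18 kN, N_BC = 44.2 kN, N_AB = 25.5 kN.
A_CD = 634.7 mm².
σ_CD = N_CD/A_CD = 18000/634.7 = 28.36 MPa.

28.4 MPa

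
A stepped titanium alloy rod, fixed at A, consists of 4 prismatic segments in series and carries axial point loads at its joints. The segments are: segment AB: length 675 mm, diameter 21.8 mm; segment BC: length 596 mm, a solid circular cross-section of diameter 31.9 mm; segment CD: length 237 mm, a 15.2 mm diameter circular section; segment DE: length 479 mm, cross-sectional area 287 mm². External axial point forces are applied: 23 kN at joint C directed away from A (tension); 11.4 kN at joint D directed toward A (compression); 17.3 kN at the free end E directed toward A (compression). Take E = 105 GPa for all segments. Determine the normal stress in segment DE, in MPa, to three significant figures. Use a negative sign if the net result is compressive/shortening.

-60.3 MPa

Internal axial forces (sectioning from the free end, tension +): N_DE = -17.3 kN, N_CD = -28.7 kN, N_BC = -5.7 kN, N_AB = -5.7 kN.
σ_DE = N_DE/A_DE = -17300/287 = -60.28 MPa.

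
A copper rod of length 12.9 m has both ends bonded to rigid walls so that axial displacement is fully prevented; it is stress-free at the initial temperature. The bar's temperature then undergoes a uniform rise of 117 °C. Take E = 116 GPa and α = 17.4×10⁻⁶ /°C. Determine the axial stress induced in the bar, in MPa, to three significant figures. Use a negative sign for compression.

Free thermal expansion αLΔT = 17.4e-6 · 12900 · 117 = 26.26 mm.
The walls impose strain ε = −(26.26)/12900 = -2.0358e-03; σ = Eε = 116000 · -2.0358e-03 = -236.2 MPa.

-236 MPa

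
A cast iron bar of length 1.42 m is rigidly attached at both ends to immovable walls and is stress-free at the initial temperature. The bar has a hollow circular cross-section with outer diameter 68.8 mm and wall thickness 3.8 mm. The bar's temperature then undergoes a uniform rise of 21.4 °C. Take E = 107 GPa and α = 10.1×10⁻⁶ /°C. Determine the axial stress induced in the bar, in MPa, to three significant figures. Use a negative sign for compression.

Free thermal expansion αLΔT = 10.1e-6 · 1420 · 21.4 = 0.3069 mm.
The walls impose strain ε = −(0.3069)/1420 = -2.1614e-04; σ = Eε = 107000 · -2.1614e-04 = -23.13 MPa.

-23.1 MPa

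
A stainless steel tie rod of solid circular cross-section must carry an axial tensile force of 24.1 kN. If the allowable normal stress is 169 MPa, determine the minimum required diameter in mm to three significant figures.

13.5 mm

Required area A ≥ P/σ_allow = 24100/169 = 142.6 mm².
For a solid circular section, d ≥ √(4A/π) = 13.47 mm.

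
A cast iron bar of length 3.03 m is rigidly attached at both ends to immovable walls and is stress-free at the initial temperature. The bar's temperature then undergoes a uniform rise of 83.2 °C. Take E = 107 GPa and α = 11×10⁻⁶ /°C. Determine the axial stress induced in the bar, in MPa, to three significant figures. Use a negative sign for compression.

Free thermal expansion αLΔT = 11e-6 · 3030 · 83.2 = 2.773 mm.
The walls impose strain ε = −(2.773)/3030 = -9.1520e-04; σ = Eε = 107000 · -9.1520e-04 = -97.93 MPa.

-97.9 MPa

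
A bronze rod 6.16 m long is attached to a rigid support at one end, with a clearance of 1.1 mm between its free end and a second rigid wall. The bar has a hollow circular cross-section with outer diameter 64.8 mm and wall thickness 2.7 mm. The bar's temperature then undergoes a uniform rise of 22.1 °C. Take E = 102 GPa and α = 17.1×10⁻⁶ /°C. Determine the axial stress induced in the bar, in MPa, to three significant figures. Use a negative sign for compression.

-20.3 MPa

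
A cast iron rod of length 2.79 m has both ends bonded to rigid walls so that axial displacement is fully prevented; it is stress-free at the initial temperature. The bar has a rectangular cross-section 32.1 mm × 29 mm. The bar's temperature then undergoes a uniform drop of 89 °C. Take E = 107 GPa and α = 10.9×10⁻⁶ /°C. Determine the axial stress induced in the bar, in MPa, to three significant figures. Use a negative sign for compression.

104 MPa

Free thermal expansion αLΔT = 10.9e-6 · 2790 · -89 = -2.707 mm.
The walls impose strain ε = −(-2.707)/2790 = 9.7010e-04; σ = Eε = 107000 · 9.7010e-04 = 103.8 MPa.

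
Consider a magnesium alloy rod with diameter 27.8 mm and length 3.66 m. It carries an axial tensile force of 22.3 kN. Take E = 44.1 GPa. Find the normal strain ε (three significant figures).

8.33e-04

A = 607 mm².
σ = N/A = 36.74 MPa; ε = σ/E = 36.74/44100 = 8.331e-04.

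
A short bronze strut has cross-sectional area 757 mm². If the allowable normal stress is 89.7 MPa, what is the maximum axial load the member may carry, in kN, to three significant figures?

P_max = σ_allow · A = 89.7 · 757 = 67900 N = 67.9 kN.

67.9 kN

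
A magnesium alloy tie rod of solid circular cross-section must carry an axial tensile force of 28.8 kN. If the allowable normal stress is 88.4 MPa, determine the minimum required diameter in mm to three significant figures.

20.4 mm

Required area A ≥ P/σ_allow = 28800/88.4 = 325.8 mm².
For a solid circular section, d ≥ √(4A/π) = 20.37 mm.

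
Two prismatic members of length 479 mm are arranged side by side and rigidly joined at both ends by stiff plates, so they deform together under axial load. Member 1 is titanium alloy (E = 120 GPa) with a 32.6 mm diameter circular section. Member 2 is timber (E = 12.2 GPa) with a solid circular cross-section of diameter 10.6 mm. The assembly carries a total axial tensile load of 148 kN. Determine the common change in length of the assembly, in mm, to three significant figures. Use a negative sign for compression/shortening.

0.700 mm

A_1 = 834.7 mm².
A_2 = 88.25 mm².
Equal strain + equilibrium ⇒ each member carries load in proportion to AE: A₁E₁ = 100200000 N, A₂E₂ = 1077000 N, ΣAE = 101200000 N.
δ = PL/ΣAE = 148000·479/101200000 = 0.7002 mm.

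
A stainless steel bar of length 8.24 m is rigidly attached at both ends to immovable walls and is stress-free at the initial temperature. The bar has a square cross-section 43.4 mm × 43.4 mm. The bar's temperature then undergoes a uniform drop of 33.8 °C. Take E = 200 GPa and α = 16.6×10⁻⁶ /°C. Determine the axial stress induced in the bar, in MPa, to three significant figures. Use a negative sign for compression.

Free thermal expansion αLΔT = 16.6e-6 · 8240 · -33.8 = -4.623 mm.
The walls impose strain ε = −(-4.623)/8240 = 5.6108e-04; σ = Eε = 200000 · 5.6108e-04 = 112.2 MPa.

112 MPa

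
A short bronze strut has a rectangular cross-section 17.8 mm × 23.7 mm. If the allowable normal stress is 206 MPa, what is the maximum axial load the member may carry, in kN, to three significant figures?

86.9 kN

A = 421.9 mm².
P_max = σ_allow · A = 206 · 421.9 = 86900 N = 86.9 kN.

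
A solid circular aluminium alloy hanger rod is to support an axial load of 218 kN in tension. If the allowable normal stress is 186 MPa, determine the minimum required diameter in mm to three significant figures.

38.6 mm

Required area A ≥ P/σ_allow = 218000/186 = 1172 mm².
For a solid circular section, d ≥ √(4A/π) = 38.63 mm.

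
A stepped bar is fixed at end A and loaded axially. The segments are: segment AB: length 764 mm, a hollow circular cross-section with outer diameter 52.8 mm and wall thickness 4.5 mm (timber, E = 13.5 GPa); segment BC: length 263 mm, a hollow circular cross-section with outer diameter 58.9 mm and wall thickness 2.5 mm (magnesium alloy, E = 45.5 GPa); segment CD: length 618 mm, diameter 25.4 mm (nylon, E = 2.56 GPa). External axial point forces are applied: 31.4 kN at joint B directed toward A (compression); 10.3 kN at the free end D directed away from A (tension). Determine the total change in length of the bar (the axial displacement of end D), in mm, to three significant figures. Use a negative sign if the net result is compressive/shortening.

Internal axial forces (sectioning from the free end, tension +): N_CD = 10.3 kN, N_BC = 10.3 kN, N_AB = -21.1 kN.
A_AB = 682.8 mm².
A_BC = 443 mm².
A_CD = 506.7 mm².
δ_AB = -21100·764/(682.8·13500) = -1.749 mm
δ_BC = 10300·263/(443·45500) = 0.1344 mm
δ_CD = 10300·618/(506.7·2560) = 4.907 mm
δ = Σδ_i = 3.293 mm.

3.29 mm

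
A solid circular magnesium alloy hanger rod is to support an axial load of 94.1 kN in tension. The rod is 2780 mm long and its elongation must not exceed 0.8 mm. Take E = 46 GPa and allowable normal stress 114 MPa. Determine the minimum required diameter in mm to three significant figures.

95.1 mm

Required area A ≥ P/σ_allow = 94100/114 = 825.4 mm².
For a solid circular section, d ≥ √(4A/π) = 32.42 mm.
Elongation limit: A ≥ PL/(Eδ_allow) = 94100·2780/(46000·0.8) = 7109 mm² ⇒ d ≥ 95.14 mm.
The elongation limit governs.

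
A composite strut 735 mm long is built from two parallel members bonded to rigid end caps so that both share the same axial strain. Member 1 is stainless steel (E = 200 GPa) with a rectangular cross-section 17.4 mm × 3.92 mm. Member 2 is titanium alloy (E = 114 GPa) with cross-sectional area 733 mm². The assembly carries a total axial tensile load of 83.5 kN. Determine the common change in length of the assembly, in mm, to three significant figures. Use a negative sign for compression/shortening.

0.631 mm

A_1 = 68.21 mm².
Equal strain + equilibrium ⇒ each member carries load in proportion to AE: A₁E₁ = 13640000 N, A₂E₂ = 83560000 N, ΣAE = 97200000 N.
δ = PL/ΣAE = 83500·735/97200000 = 0.6314 mm.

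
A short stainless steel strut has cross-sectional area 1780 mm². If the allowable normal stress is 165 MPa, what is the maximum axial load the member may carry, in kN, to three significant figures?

294 kN

P_max = σ_allow · A = 165 · 1780 = 293700 N = 293.7 kN.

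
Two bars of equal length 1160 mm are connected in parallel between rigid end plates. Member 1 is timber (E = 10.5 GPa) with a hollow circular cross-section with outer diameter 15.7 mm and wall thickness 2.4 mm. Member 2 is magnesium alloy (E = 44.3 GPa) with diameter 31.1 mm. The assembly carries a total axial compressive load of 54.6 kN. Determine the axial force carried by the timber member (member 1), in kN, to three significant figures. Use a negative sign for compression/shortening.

-1.66 kN

A_1 = 100.3 mm².
A_2 = 759.6 mm².
Equal strain + equilibrium ⇒ each member carries load in proportion to AE: A₁E₁ = 1053000 N, A₂E₂ = 33650000 N, ΣAE = 34710000 N.
F₁ = P·A₁E₁/ΣAE = -54600·1053000/34710000 = -1657 N.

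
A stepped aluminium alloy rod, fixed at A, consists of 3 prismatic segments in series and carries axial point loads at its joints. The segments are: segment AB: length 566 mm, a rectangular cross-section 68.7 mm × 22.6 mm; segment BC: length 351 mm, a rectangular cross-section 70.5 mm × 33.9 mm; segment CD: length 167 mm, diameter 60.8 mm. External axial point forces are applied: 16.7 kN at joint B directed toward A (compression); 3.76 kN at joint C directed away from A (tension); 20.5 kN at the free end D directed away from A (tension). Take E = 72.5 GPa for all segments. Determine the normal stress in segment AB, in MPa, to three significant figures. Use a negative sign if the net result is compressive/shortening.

Internal axial forces (sectioning from the free end, tension +): N_CD = 20.5 kN, N_BC = 24.26 kN, N_AB = 7.56 kN.
A_AB = 1553 mm².
σ_AB = N_AB/A_AB = 7560/1553 = 4.869 MPa.

4.87 MPa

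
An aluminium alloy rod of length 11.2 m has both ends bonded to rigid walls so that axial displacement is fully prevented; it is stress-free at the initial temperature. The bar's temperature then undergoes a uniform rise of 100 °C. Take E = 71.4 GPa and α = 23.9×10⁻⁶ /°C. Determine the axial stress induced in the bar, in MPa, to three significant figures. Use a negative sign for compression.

-171 MPa

Free thermal expansion αLΔT = 23.9e-6 · 11200 · 100 = 26.77 mm.
The walls impose strain ε = −(26.77)/11200 = -2.3900e-03; σ = Eε = 71400 · -2.3900e-03 = -170.6 MPa.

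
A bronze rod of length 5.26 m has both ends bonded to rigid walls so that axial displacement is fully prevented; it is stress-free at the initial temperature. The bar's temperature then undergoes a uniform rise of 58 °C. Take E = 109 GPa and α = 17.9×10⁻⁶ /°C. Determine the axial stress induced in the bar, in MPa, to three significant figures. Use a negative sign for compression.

Free thermal expansion αLΔT = 17.9e-6 · 5260 · 58 = 5.461 mm.
The walls impose strain ε = −(5.461)/5260 = -1.0382e-03; σ = Eε = 109000 · -1.0382e-03 = -113.2 MPa.

-113 MPa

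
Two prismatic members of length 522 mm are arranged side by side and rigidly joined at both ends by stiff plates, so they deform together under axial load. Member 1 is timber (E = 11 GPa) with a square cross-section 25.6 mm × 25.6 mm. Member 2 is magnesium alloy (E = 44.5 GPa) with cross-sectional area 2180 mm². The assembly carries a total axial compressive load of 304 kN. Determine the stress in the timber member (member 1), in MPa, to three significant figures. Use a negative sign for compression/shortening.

A_1 = 655.4 mm².
Equal strain + equilibrium ⇒ each member carries load in proportion to AE: A₁E₁ = 7209000 N, A₂E₂ = 97010000 N, ΣAE = 104200000 N.
σ₁ = P·E₁/ΣAE = -304000·11000/104200000 = -32.09 MPa.

-32.1 MPa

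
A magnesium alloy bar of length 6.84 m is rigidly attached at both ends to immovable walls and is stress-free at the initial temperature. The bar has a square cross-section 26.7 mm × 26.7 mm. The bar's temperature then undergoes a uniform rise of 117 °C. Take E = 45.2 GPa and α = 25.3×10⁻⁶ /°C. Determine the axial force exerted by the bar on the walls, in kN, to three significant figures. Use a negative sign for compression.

-95.4 kN

Free thermal expansion αLΔT = 25.3e-6 · 6840 · 117 = 20.25 mm.
The walls impose strain ε = −(20.25)/6840 = -2.9601e-03; σ = Eε = 45200 · -2.9601e-03 = -133.8 MPa.
Wall reaction R = σ·A = -133.8·712.9 = -95380 N = -95.38 kN.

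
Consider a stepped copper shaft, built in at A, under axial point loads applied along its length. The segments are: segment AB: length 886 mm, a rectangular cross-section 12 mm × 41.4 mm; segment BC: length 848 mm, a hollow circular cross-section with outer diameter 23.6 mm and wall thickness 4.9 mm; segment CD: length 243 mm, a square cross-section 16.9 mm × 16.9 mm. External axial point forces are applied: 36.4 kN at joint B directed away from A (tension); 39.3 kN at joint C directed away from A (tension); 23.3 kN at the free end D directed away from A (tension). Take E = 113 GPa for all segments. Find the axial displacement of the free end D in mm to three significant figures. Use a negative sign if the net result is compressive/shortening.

3.37 mm

Internal axial forces (sectioning from the free end, tension +): N_CD = 23.3 kN, N_BC = 62.6 kN, N_AB = 99 kN.
A_AB = 496.8 mm².
A_BC = 287.9 mm².
A_CD = 285.6 mm².
δ_AB = 99000·886/(496.8·113000) = 1.562 mm
δ_BC = 62600·848/(287.9·113000) = 1.632 mm
δ_CD = 23300·243/(285.6·113000) = 0.1754 mm
δ = Σδ_i = 3.37 mm.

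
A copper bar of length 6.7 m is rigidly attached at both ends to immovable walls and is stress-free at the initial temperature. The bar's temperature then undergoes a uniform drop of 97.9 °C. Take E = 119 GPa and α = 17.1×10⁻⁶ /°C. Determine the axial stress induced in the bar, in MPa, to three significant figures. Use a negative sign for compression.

199 MPa

Free thermal expansion αLΔT = 17.1e-6 · 6700 · -97.9 = -11.22 mm.
The walls impose strain ε = −(-11.22)/6700 = 1.6741e-03; σ = Eε = 119000 · 1.6741e-03 = 199.2 MPa.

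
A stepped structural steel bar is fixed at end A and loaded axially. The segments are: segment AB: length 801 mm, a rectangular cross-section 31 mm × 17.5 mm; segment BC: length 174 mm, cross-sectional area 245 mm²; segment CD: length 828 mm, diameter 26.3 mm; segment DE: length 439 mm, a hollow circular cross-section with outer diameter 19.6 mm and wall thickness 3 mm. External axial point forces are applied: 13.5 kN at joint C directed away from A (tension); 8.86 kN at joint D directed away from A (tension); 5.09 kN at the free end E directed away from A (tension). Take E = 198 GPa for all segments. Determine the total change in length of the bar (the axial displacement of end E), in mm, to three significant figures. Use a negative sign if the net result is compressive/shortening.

Internal axial forces (sectioning from the free end, tension +): N_DE = 5.09 kN, N_CD = 13.95 kN, N_BC = 27.45 kN, N_AB = 27.45 kN.
A_AB = 542.5 mm².
A_CD = 543.3 mm².
A_DE = 156.5 mm².
δ_AB = 27450·801/(542.5·198000) = 0.2047 mm
δ_BC = 27450·174/(245·198000) = 0.09846 mm
δ_CD = 13950·828/(543.3·198000) = 0.1074 mm
δ_DE = 5090·439/(156.5·198000) = 0.07213 mm
δ = Σδ_i = 0.4827 mm.

0.483 mm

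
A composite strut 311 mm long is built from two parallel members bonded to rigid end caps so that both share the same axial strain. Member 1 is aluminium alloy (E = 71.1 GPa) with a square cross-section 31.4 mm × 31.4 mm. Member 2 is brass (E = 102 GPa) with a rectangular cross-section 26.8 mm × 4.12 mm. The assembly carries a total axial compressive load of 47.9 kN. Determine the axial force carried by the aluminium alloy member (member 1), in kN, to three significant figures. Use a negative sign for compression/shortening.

A_1 = 986 mm².
A_2 = 110.4 mm².
Equal strain + equilibrium ⇒ each member carries load in proportion to AE: A₁E₁ = 70100000 N, A₂E₂ = 11260000 N, ΣAE = 81360000 N.
F₁ = P·A₁E₁/ΣAE = -47900·70100000/81360000 = -41270 N.

-41.3 kN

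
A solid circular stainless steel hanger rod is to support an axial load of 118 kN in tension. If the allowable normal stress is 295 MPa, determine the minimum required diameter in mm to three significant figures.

Required area A ≥ P/σ_allow = 118000/295 = 400 mm².
For a solid circular section, d ≥ √(4A/π) = 22.57 mm.

22.6 mm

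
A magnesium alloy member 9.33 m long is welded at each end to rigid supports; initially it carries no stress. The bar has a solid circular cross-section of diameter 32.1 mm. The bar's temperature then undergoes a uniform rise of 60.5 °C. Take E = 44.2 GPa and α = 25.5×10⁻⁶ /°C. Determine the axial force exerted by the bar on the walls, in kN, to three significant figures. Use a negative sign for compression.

-55.2 kN

Free thermal expansion αLΔT = 25.5e-6 · 9330 · 60.5 = 14.39 mm.
The walls impose strain ε = −(14.39)/9330 = -1.5428e-03; σ = Eε = 44200 · -1.5428e-03 = -68.19 MPa.
Wall reaction R = σ·A = -68.19·809.3 = -55180 N = -55.18 kN.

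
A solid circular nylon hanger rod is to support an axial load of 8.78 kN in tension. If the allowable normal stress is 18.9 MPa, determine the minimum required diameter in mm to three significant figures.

24.3 mm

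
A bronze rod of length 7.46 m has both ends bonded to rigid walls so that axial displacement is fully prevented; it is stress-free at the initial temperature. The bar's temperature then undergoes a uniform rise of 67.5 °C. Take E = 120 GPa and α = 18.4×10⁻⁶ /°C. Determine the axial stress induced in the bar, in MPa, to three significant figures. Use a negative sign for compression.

Free thermal expansion αLΔT = 18.4e-6 · 7460 · 67.5 = 9.265 mm.
The walls impose strain ε = −(9.265)/7460 = -1.2420e-03; σ = Eε = 120000 · -1.2420e-03 = -149 MPa.

-149 MPa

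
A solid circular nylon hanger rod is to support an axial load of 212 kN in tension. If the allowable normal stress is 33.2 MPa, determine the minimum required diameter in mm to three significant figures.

90.2 mm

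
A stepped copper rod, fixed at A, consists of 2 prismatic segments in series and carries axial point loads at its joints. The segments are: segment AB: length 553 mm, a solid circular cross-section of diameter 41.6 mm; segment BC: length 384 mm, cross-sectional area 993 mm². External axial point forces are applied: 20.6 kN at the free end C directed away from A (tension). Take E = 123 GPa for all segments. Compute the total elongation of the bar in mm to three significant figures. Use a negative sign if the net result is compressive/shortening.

Internal axial forces (sectioning from the free end, tension +): N_BC = 20.6 kN, N_AB = 20.6 kN.
A_AB = 1359 mm².
δ_AB = 20600·553/(1359·123000) = 0.06814 mm
δ_BC = 20600·384/(993·123000) = 0.06477 mm
δ = Σδ_i = 0.1329 mm.

0.133 mm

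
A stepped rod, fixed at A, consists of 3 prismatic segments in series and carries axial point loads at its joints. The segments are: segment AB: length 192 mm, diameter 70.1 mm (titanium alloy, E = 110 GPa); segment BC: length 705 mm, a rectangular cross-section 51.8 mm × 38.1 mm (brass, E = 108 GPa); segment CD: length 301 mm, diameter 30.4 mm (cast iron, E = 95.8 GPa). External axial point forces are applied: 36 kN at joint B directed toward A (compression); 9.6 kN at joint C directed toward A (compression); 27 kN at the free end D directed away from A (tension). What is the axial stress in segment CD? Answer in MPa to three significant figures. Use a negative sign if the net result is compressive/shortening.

37.2 MPa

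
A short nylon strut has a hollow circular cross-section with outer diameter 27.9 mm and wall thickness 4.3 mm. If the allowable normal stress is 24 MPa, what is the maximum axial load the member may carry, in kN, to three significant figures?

A = 318.8 mm².
P_max = σ_allow · A = 24 · 318.8 = 7651 N = 7.651 kN.

7.65 kN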